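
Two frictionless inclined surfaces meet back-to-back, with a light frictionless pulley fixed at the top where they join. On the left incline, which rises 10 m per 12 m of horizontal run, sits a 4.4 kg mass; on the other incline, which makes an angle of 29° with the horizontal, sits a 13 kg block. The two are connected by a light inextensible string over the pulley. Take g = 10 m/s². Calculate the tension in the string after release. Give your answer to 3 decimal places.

Resolve each weight along its own incline: the 4.4 kg mass has component 4.4 × 10 × sin 39.81° = 28.168 N down its slope, and the 13 kg mass has 13 × 10 × sin 29° = 63.025 N down its slope.
The 13 kg side's 63.025 N exceeds the other side's 28.168 N, so that mass slides down and the 4.4 kg mass slides up. Taking that direction as positive, Newton's second law for the whole system gives 63.025 − 28.168 = (4.4 + 13) a, so a = 34.857 / 17.4 = 2.0033 m/s².
For the 4.4 kg mass (up-slope positive): T − 28.168 = 4.4 × 2.0033, so T = 36.983 N.

36.983 N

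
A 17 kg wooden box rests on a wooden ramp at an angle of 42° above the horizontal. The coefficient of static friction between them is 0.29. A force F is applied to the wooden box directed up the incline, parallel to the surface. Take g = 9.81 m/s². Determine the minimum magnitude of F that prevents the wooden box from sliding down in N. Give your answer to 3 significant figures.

75.6 N

The normal force is N = mg cos 42° = 123.934 N. With F at its minimum the wooden box is on the verge of sliding down, so static friction is at its maximum μ_s N = 0.29 × 123.934 = 35.941 N and acts up the slope.
Equilibrium along the incline: F + μ_s N = mg sin 42°, so F = 111.591 − 35.941 = 75.650 N.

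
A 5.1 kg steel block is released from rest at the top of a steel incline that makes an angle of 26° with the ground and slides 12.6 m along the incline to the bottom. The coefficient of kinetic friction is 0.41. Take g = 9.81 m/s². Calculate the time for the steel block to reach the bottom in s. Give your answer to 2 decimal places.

6.06 s

The weight component along the incline is mg sin 26° = 21.932 N and the normal force is N = mg cos 26° = 44.968 N.
Friction up the slope is f = μN = 0.41 × 44.968 = 18.437 N, so the net downslope force is 21.932 − 18.437 = 3.495 N and a = 3.495 / 5.1 = 0.6853 m/s².
Starting from rest, L = ½at², so t = √(2L/a) = √(2 × 12.6 / 0.6853) = 6.0640 s.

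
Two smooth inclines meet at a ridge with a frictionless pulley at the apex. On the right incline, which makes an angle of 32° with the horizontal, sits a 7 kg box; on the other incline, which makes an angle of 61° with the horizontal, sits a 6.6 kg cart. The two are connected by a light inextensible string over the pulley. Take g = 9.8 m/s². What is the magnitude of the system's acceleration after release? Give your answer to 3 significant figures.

1.49 m/s²

Resolve each weight along its own incline: the 7 kg mass has component 7 × 9.8 × sin 32° = 36.352 N down its slope, and the 6.6 kg mass has 6.6 × 9.8 × sin 61° = 56.570 N down its slope.
The 6.6 kg side's 56.570 N exceeds the other side's 36.352 N, so that mass slides down and the 7 kg mass slides up. Taking that direction as positive, Newton's second law for the whole system gives 56.570 − 36.352 = (7 + 6.6) a, so a = 20.218 / 13.6 = 1.4866 m/s².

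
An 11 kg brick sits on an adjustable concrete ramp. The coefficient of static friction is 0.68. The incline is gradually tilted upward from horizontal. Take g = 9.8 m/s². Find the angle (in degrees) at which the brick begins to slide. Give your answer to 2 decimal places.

At the threshold of sliding, static friction is at its maximum μ_s N and exactly balances the weight component along the incline: mg sin θ = μ_s mg cos θ.
Hence tan θ = μ_s = 0.68, so θ = arctan(0.68) = 34.2157°.

34.22°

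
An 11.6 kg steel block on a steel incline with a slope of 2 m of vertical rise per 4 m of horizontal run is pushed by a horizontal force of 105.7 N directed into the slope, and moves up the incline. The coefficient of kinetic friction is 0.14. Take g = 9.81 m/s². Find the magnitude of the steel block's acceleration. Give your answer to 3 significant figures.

The horizontal push has components F cos 26.57° = 105.7 × 0.8944 = 94.538 N up the incline and F sin 26.57° = 105.7 × 0.4472 = 47.269 N pressing into the surface.
The normal force is therefore N = mg cos 26.57° + F sin 26.57° = 101.779 + 47.269 = 149.048 N, and kinetic friction down the slope is μN = 0.14 × 149.048 = 20.867 N.
Along the incline: F cos 26.57° − mg sin 26.57° − μN = ma, so 94.538 − 50.890 − 20.867 = 11.6 a, giving a = 1.9639 m/s².

1.96 m/s²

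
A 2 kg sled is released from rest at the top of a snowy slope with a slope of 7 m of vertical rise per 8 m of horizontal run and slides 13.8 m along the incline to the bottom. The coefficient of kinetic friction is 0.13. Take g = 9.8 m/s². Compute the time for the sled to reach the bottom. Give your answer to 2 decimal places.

The weight component along the incline is mg sin 41.19° = 12.907 N and the normal force is N = mg cos 41.19° = 14.751 N.
Friction up the slope is f = μN = 0.13 × 14.751 = 1.918 N, so the net downslope force is 12.907 − 1.918 = 10.989 N and a = 10.989 / 2 = 5.4945 m/s².
Starting from rest, L = ½at², so t = √(2L/a) = √(2 × 13.8 / 5.4945) = 2.2413 s.

2.24 s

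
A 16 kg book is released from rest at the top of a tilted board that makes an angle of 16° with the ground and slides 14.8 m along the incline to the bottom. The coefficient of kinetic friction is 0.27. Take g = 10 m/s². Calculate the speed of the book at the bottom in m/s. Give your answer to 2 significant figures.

The weight component along the incline is mg sin 16° = 44.102 N and the normal force is N = mg cos 16° = 153.802 N.
Friction up the slope is f = μN = 0.27 × 153.802 = 41.527 N, so the net downslope force is 44.102 − 41.527 = 2.575 N and a = 2.575 / 16 = 0.1609 m/s².
Starting from rest over a distance of 14.8 m, v² = 2aL = 2 × 0.1609 × 14.8 = 4.7626, so v = 2.1823 m/s.

2.2 m/s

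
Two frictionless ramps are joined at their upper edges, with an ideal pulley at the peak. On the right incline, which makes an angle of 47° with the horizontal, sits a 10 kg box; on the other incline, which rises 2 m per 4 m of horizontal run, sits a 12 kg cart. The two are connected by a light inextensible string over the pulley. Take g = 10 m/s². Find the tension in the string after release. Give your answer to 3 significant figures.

Resolve each weight along its own incline: the 10 kg mass has component 10 × 10 × sin 47° = 73.135 N down its slope, and the 12 kg mass has 12 × 10 × sin 26.57° = 53.666 N down its slope.
The 10 kg side's 73.135 N exceeds the other side's 53.666 N, so that mass slides down and the 12 kg mass slides up. Taking that direction as positive, Newton's second law for the whole system gives 73.135 − 53.666 = (10 + 12) a, so a = 19.469 / 22 = 0.8850 m/s².
For the 12 kg mass (up-slope positive): T − 53.666 = 12 × 0.8850, so T = 64.286 N.

64.3 N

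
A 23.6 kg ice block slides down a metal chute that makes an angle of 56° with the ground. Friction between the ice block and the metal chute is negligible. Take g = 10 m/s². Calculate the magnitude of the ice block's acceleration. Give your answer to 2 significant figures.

Resolving the weight along the incline: the component pulling the ice block down the slope is mg sin 56° = 23.6 × 10 × 0.8290 = 195.644 N, and the normal force is N = mg cos 56° = 23.6 × 10 × 0.5592 = 131.971 N.
With no friction the net force along the incline is 195.644 N, so a = g sin 56° = 195.644 / 23.6 = 8.2900 m/s².

8.3 m/s²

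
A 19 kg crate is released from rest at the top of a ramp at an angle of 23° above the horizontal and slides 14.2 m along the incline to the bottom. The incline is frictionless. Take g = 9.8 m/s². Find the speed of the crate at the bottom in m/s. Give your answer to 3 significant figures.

The weight component along the incline is mg sin 23° = 72.754 N and the normal force is N = mg cos 23° = 171.398 N.
With no friction, a = g sin 23° = 3.8292 m/s².
Starting from rest over a distance of 14.2 m, v² = 2aL = 2 × 3.8292 × 14.2 = 108.7493, so v = 10.4283 m/s.

10.4 m/s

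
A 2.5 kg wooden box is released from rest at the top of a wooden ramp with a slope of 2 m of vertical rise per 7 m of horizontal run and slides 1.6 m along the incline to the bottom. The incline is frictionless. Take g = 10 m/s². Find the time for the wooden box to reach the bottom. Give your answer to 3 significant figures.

The weight component along the incline is mg sin 15.95° = 6.868 N and the normal force is N = mg cos 15.95° = 24.038 N.
With no friction, a = g sin 15.95° = 2.7472 m/s².
Starting from rest, L = ½at², so t = √(2L/a) = √(2 × 1.6 / 2.7472) = 1.0793 s.

1.08 s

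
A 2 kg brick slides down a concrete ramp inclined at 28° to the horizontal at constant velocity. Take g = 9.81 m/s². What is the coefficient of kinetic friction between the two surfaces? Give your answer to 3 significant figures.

At constant velocity the net force along the incline is zero: mg sin 28° = μ mg cos 28°.
So μ = tan 28° = 0.4695 / 0.8829 = 0.5318.

0.532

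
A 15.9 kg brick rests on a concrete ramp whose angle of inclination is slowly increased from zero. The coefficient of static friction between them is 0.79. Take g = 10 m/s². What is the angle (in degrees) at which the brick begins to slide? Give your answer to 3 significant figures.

At the threshold of sliding, static friction is at its maximum μ_s N and exactly balances the weight component along the incline: mg sin θ = μ_s mg cos θ.
Hence tan θ = μ_s = 0.79, so θ = arctan(0.79) = 38.3087°.

38.3°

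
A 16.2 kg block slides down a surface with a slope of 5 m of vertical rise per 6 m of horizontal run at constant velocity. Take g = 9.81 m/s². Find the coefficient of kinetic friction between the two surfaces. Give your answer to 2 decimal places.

0.83

At constant velocity the net force along the incline is zero: mg sin 39.81° = μ mg cos 39.81°.
So μ = tan 39.81° = 0.6402 / 0.7682 = 0.8334.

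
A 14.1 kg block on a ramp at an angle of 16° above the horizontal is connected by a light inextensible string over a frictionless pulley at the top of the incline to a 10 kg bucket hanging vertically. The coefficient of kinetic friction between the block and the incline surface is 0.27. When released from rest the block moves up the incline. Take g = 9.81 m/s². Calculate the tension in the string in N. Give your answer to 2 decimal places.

For the block on the incline: the weight component along the slope is m₁g sin 16° = 14.1 × 9.81 × 0.2756 = 38.121 N and the normal force is N = m₁g cos 16° = 132.963 N.
Kinetic friction opposes the block's motion up the incline: f = μN = 0.27 × 132.963 = 35.900 N acting down the slope.
Newton's second law for the block (up-slope positive): T − 38.121 − 35.900 = 14.1 a. For the hanging bucket (downward positive): 10 × 9.81 − T = 10 a.
Adding the two equations eliminates T: 24.079 = 24.1 a, so a = 0.9991 m/s².
Then from the hanging bucket's equation, T = 10 × (9.81 − 0.9991) = 88.109 N.

88.11 N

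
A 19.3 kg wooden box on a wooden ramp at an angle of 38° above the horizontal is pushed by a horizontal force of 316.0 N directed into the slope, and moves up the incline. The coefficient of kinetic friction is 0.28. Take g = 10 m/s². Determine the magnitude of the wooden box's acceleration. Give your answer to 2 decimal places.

1.72 m/s²

The horizontal push has components F cos 38° = 316.0 × 0.7880 = 249.008 N up the incline and F sin 38° = 316.0 × 0.6157 = 194.561 N pressing into the surface.
The normal force is therefore N = mg cos 38° + F sin 38° = 152.084 + 194.561 = 346.645 N, and kinetic friction down the slope is μN = 0.28 × 346.645 = 97.061 N.
Along the incline: F cos 38° − mg sin 38° − μN = ma, so 249.008 − 118.830 − 97.061 = 19.3 a, giving a = 1.7159 m/s².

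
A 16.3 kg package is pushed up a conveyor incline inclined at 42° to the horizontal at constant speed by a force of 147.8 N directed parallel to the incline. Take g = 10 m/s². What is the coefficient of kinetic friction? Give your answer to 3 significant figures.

At constant speed ΣF = 0 along the incline. The applied 147.8 N acts up the slope; the weight component mg sin 42° = 109.068 N and kinetic friction μN both act down the slope.
So 147.8 = 109.068 + μ × 121.133, giving μ = (147.8 − 109.068) / 121.133 = 0.3197.

0.320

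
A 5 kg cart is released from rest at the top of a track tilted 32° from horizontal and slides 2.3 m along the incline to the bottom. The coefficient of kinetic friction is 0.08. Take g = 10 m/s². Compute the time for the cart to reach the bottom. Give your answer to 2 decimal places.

The weight component along the incline is mg sin 32° = 26.496 N and the normal force is N = mg cos 32° = 42.402 N.
Friction up the slope is f = μN = 0.08 × 42.402 = 3.392 N, so the net downslope force is 26.496 − 3.392 = 23.104 N and a = 23.104 / 5 = 4.6208 m/s².
Starting from rest, L = ½at², so t = √(2L/a) = √(2 × 2.3 / 4.6208) = 0.9977 s.

1.00 s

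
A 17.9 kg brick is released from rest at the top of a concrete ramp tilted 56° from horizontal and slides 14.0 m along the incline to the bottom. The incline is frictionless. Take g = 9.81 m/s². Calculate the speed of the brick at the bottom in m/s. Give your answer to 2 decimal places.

The weight component along the incline is mg sin 56° = 145.578 N and the normal force is N = mg cos 56° = 98.194 N.
With no friction, a = g sin 56° = 8.1329 m/s².
Starting from rest over a distance of 14.0 m, v² = 2aL = 2 × 8.1329 × 14.0 = 227.7212, so v = 15.0904 m/s.

15.09 m/s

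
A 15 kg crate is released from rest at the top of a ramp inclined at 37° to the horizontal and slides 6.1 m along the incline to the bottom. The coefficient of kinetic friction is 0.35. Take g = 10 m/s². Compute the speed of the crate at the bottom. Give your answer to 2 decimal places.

6.27 m/s

The weight component along the incline is mg sin 37° = 90.272 N and the normal force is N = mg cos 37° = 119.795 N.
Friction up the slope is f = μN = 0.35 × 119.795 = 41.928 N, so the net downslope force is 90.272 − 41.928 = 48.344 N and a = 48.344 / 15 = 3.2229 m/s².
Starting from rest over a distance of 6.1 m, v² = 2aL = 2 × 3.2229 × 6.1 = 39.3194, so v = 6.2705 m/s.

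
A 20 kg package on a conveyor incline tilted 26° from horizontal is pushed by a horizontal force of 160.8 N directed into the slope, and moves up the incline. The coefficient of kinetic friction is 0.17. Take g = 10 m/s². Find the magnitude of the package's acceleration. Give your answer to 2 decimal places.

The horizontal push has components F cos 26° = 160.8 × 0.8988 = 144.527 N up the incline and F sin 26° = 160.8 × 0.4384 = 70.495 N pressing into the surface.
The normal force is therefore N = mg cos 26° + F sin 26° = 179.760 + 70.495 = 250.255 N, and kinetic friction down the slope is μN = 0.17 × 250.255 = 42.543 N.
Along the incline: F cos 26° − mg sin 26° − μN = ma, so 144.527 − 87.680 − 42.543 = 20 a, giving a = 0.7152 m/s².

0.72 m/s²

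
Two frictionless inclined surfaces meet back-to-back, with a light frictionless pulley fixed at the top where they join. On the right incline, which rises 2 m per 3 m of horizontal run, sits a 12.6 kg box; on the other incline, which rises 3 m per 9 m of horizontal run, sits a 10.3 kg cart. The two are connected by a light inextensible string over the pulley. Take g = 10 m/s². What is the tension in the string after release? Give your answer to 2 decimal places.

Resolve each weight along its own incline: the 12.6 kg mass has component 12.6 × 10 × sin 33.69° = 69.892 N down its slope, and the 10.3 kg mass has 10.3 × 10 × sin 18.43° = 32.571 N down its slope.
The 12.6 kg side's 69.892 N exceeds the other side's 32.571 N, so that mass slides down and the 10.3 kg mass slides up. Taking that direction as positive, Newton's second law for the whole system gives 69.892 − 32.571 = (12.6 + 10.3) a, so a = 37.321 / 22.9 = 1.6297 m/s².
For the 10.3 kg mass (up-slope positive): T − 32.571 = 10.3 × 1.6297, so T = 49.357 N.

49.36 N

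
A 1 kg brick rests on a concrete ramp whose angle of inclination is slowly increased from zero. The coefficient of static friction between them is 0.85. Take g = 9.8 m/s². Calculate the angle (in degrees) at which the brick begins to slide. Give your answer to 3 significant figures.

40.4°

At the threshold of sliding, static friction is at its maximum μ_s N and exactly balances the weight component along the incline: mg sin θ = μ_s mg cos θ.
Hence tan θ = μ_s = 0.85, so θ = arctan(0.85) = 40.3645°.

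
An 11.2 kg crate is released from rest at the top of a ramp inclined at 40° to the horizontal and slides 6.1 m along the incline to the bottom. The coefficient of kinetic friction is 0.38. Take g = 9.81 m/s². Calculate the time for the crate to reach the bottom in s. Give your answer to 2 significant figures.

The weight component along the incline is mg sin 40° = 70.624 N and the normal force is N = mg cos 40° = 84.167 N.
Friction up the slope is f = μN = 0.38 × 84.167 = 31.983 N, so the net downslope force is 70.624 − 31.983 = 38.641 N and a = 38.641 / 11.2 = 3.4501 m/s².
Starting from rest, L = ½at², so t = √(2L/a) = √(2 × 6.1 / 3.4501) = 1.8805 s.

1.9 s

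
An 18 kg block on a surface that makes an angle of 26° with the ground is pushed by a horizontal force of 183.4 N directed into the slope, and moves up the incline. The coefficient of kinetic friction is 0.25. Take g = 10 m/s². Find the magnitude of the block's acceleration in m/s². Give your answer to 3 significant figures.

The horizontal push has components F cos 26° = 183.4 × 0.8988 = 164.840 N up the incline and F sin 26° = 183.4 × 0.4384 = 80.403 N pressing into the surface.
The normal force is therefore N = mg cos 26° + F sin 26° = 161.784 + 80.403 = 242.187 N, and kinetic friction down the slope is μN = 0.25 × 242.187 = 60.547 N.
Along the incline: F cos 26° − mg sin 26° − μN = ma, so 164.840 − 78.912 − 60.547 = 18 a, giving a = 1.4101 m/s².

1.41 m/s²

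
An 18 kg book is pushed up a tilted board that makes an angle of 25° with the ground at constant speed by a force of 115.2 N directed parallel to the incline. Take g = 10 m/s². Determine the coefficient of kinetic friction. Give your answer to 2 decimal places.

At constant speed ΣF = 0 along the incline. The applied 115.2 N acts up the slope; the weight component mg sin 25° = 76.071 N and kinetic friction μN both act down the slope.
So 115.2 = 76.071 + μ × 163.135, giving μ = (115.2 − 76.071) / 163.135 = 0.2399.

0.24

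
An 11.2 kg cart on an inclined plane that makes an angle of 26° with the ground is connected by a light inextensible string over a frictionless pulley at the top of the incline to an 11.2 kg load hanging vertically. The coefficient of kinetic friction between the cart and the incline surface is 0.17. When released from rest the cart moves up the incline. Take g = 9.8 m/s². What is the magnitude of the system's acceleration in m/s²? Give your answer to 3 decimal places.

2.003 m/s²

For the cart on the incline: the weight component along the slope is m₁g sin 26° = 11.2 × 9.8 × 0.4384 = 48.119 N and the normal force is N = m₁g cos 26° = 98.652 N.
Kinetic friction opposes the cart's motion up the incline: f = μN = 0.17 × 98.652 = 16.771 N acting down the slope.
Newton's second law for the cart (up-slope positive): T − 48.119 − 16.771 = 11.2 a. For the hanging load (downward positive): 11.2 × 9.8 − T = 11.2 a.
Adding the two equations eliminates T: 44.870 = 22.4 a, so a = 2.0031 m/s².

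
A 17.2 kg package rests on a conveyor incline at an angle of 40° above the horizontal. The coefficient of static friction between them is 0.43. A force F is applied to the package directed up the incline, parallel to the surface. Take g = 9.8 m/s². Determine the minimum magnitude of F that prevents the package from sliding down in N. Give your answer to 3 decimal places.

The normal force is N = mg cos 40° = 129.124 N. With F at its minimum the package is on the verge of sliding down, so static friction is at its maximum μ_s N = 0.43 × 129.124 = 55.523 N and acts up the slope.
Equilibrium along the incline: F + μ_s N = mg sin 40°, so F = 108.348 − 55.523 = 52.825 N.

52.825 N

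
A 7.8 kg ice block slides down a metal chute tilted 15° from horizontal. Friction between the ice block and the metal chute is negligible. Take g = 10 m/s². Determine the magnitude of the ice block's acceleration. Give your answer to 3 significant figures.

2.59 m/s²

Resolving the weight along the incline: the component pulling the ice block down the slope is mg sin 15° = 7.8 × 10 × 0.2588 = 20.186 N, and the normal force is N = mg cos 15° = 7.8 × 10 × 0.9659 = 75.340 N.
With no friction the net force along the incline is 20.186 N, so a = g sin 15° = 20.186 / 7.8 = 2.5879 m/s².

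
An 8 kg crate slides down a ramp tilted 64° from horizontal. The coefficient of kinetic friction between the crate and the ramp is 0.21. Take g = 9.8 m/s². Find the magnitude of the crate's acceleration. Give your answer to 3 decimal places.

7.906 m/s²

Resolving the weight along the incline: the component pulling the crate down the slope is mg sin 64° = 8 × 9.8 × 0.8988 = 70.466 N, and the normal force is N = mg cos 64° = 8 × 9.8 × 0.4384 = 34.371 N.
Kinetic friction acts up the slope with magnitude f = μN = 0.21 × 34.371 = 7.218 N.
Net force along the incline is 70.466 − 7.218 = 63.248 N, so a = 63.248 / 8 = 7.9060 m/s².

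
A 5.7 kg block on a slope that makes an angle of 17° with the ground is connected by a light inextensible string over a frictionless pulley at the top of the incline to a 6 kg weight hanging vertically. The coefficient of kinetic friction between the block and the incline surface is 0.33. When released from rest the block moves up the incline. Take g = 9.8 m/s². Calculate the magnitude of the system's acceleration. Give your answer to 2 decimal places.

2.12 m/s²

For the block on the incline: the weight component along the slope is m₁g sin 17° = 5.7 × 9.8 × 0.2924 = 16.333 N and the normal force is N = m₁g cos 17° = 53.419 N.
Kinetic friction opposes the block's motion up the incline: f = μN = 0.33 × 53.419 = 17.628 N acting down the slope.
Newton's second law for the block (up-slope positive): T − 16.333 − 17.628 = 5.7 a. For the hanging weight (downward positive): 6 × 9.8 − T = 6 a.
Adding the two equations eliminates T: 24.839 = 11.7 a, so a = 2.1230 m/s².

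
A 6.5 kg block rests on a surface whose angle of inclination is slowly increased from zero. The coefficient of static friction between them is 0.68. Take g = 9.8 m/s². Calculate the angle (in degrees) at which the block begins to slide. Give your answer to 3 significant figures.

34.2°

At the threshold of sliding, static friction is at its maximum μ_s N and exactly balances the weight component along the incline: mg sin θ = μ_s mg cos θ.
Hence tan θ = μ_s = 0.68, so θ = arctan(0.68) = 34.2157°.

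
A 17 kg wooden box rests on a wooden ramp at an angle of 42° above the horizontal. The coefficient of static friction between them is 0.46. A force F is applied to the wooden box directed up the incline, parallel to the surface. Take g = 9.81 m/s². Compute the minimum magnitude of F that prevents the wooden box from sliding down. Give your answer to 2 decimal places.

The normal force is N = mg cos 42° = 123.934 N. With F at its minimum the wooden box is on the verge of sliding down, so static friction is at its maximum μ_s N = 0.46 × 123.934 = 57.010 N and acts up the slope.
Equilibrium along the incline: F + μ_s N = mg sin 42°, so F = 111.591 − 57.010 = 54.581 N.

54.58 N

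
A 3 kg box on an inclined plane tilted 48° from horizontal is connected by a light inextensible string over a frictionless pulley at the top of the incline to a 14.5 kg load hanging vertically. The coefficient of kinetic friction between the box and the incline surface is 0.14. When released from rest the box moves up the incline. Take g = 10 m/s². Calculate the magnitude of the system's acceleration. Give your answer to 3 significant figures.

6.85 m/s²

For the box on the incline: the weight component along the slope is m₁g sin 48° = 3 × 10 × 0.7431 = 22.293 N and the normal force is N = m₁g cos 48° = 20.074 N.
Kinetic friction opposes the box's motion up the incline: f = μN = 0.14 × 20.074 = 2.810 N acting down the slope.
Newton's second law for the box (up-slope positive): T − 22.293 − 2.810 = 3 a. For the hanging load (downward positive): 14.5 × 10 − T = 14.5 a.
Adding the two equations eliminates T: 119.897 = 17.5 a, so a = 6.8513 m/s².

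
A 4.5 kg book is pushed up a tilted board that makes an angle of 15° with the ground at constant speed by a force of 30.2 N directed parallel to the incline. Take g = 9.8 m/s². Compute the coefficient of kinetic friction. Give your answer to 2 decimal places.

At constant speed ΣF = 0 along the incline. The applied 30.2 N acts up the slope; the weight component mg sin 15° = 11.414 N and kinetic friction μN both act down the slope.
So 30.2 = 11.414 + μ × 42.597, giving μ = (30.2 − 11.414) / 42.597 = 0.4410.

0.44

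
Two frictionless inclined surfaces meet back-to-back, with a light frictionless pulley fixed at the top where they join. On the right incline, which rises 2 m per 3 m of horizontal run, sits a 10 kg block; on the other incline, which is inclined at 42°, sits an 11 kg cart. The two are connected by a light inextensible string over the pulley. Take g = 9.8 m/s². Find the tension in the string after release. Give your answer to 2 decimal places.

Resolve each weight along its own incline: the 10 kg mass has component 10 × 9.8 × sin 33.69° = 54.361 N down its slope, and the 11 kg mass has 11 × 9.8 × sin 42° = 72.132 N down its slope.
The 11 kg side's 72.132 N exceeds the other side's 54.361 N, so that mass slides down and the 10 kg mass slides up. Taking that direction as positive, Newton's second law for the whole system gives 72.132 − 54.361 = (10 + 11) a, so a = 17.771 / 21 = 0.8462 m/s².
For the 10 kg mass (up-slope positive): T − 54.361 = 10 × 0.8462, so T = 62.823 N.

62.82 N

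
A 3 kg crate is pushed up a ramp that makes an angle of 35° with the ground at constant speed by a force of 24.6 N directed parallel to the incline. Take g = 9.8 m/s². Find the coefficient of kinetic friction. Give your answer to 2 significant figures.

At constant speed ΣF = 0 along the incline. The applied 24.6 N acts up the slope; the weight component mg sin 35° = 16.863 N and kinetic friction μN both act down the slope.
So 24.6 = 16.863 + μ × 24.083, giving μ = (24.6 − 16.863) / 24.083 = 0.3213.

0.32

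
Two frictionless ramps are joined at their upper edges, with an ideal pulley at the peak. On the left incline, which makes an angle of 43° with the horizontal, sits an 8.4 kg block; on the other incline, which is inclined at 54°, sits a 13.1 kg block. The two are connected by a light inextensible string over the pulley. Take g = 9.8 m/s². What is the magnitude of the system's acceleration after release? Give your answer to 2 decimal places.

2.22 m/s²

Resolve each weight along its own incline: the 8.4 kg mass has component 8.4 × 9.8 × sin 43° = 56.142 N down its slope, and the 13.1 kg mass has 13.1 × 9.8 × sin 54° = 103.862 N down its slope.
The 13.1 kg side's 103.862 N exceeds the other side's 56.142 N, so that mass slides down and the 8.4 kg mass slides up. Taking that direction as positive, Newton's second law for the whole system gives 103.862 − 56.142 = (8.4 + 13.1) a, so a = 47.720 / 21.5 = 2.2195 m/s².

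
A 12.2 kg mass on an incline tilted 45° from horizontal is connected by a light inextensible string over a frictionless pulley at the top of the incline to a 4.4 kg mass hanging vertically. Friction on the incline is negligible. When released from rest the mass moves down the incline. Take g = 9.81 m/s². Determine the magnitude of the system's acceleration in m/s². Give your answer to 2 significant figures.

For the mass on the incline: the weight component along the slope is m₁g sin 45° = 12.2 × 9.81 × 0.7071 = 84.627 N and the normal force is N = m₁g cos 45° = 84.628 N.
Newton's second law for the mass (down-slope positive): 84.627 − T = 12.2 a. For the hanging mass (upward positive): T − 4.4 × 9.81 = 4.4 a.
Adding the two equations eliminates T: 41.463 = 16.6 a, so a = 2.4978 m/s².

2.5 m/s²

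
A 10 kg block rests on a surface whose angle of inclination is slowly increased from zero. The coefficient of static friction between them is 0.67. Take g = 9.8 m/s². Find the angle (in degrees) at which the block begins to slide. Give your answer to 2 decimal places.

33.82°

At the threshold of sliding, static friction is at its maximum μ_s N and exactly balances the weight component along the incline: mg sin θ = μ_s mg cos θ.
Hence tan θ = μ_s = 0.67, so θ = arctan(0.67) = 33.8221°.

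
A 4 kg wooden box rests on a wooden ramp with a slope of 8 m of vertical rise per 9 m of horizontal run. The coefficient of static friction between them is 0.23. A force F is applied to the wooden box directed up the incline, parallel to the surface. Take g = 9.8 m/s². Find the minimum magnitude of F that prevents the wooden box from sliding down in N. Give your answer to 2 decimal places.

The normal force is N = mg cos 41.63° = 29.298 N. With F at its minimum the wooden box is on the verge of sliding down, so static friction is at its maximum μ_s N = 0.23 × 29.298 = 6.739 N and acts up the slope.
Equilibrium along the incline: F + μ_s N = mg sin 41.63°, so F = 26.043 − 6.739 = 19.304 N.

19.30 N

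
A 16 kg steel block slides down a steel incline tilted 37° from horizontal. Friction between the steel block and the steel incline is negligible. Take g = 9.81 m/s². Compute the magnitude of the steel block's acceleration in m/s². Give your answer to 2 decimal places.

5.90 m/s²

Resolving the weight along the incline: the component pulling the steel block down the slope is mg sin 37° = 16 × 9.81 × 0.6018 = 94.459 N, and the normal force is N = mg cos 37° = 16 × 9.81 × 0.7986 = 125.348 N.
With no friction the net force along the incline is 94.459 N, so a = g sin 37° = 94.459 / 16 = 5.9037 m/s².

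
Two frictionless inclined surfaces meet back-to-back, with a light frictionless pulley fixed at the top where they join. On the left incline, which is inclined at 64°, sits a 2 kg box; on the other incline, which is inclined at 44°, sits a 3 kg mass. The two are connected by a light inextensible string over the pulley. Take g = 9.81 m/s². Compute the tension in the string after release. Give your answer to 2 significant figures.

Resolve each weight along its own incline: the 2 kg mass has component 2 × 9.81 × sin 64° = 17.634 N down its slope, and the 3 kg mass has 3 × 9.81 × sin 44° = 20.444 N down its slope.
The 3 kg side's 20.444 N exceeds the other side's 17.634 N, so that mass slides down and the 2 kg mass slides up. Taking that direction as positive, Newton's second law for the whole system gives 20.444 − 17.634 = (2 + 3) a, so a = 2.810 / 5 = 0.5620 m/s².
For the 2 kg mass (up-slope positive): T − 17.634 = 2 × 0.5620, so T = 18.758 N.

19 N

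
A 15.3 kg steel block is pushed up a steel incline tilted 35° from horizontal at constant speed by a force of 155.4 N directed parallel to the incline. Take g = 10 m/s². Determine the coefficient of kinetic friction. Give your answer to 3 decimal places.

0.540

At constant speed ΣF = 0 along the incline. The applied 155.4 N acts up the slope; the weight component mg sin 35° = 87.757 N and kinetic friction μN both act down the slope.
So 155.4 = 87.757 + μ × 125.330, giving μ = (155.4 − 87.757) / 125.330 = 0.5397.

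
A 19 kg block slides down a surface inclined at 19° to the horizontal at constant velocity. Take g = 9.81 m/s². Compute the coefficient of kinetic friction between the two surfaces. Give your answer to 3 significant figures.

At constant velocity the net force along the incline is zero: mg sin 19° = μ mg cos 19°.
So μ = tan 19° = 0.3256 / 0.9455 = 0.3444.

0.344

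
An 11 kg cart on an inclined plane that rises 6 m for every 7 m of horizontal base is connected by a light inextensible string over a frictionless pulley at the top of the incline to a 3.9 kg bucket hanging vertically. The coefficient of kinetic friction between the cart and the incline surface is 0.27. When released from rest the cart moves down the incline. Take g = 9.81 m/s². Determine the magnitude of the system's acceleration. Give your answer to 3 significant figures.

0.661 m/s²

For the cart on the incline: the weight component along the slope is m₁g sin 40.60° = 11 × 9.81 × 0.6508 = 70.228 N and the normal force is N = m₁g cos 40.60° = 81.931 N.
Kinetic friction opposes the cart's motion down the incline: f = μN = 0.27 × 81.931 = 22.121 N acting up the slope.
Newton's second law for the cart (down-slope positive): 70.228 − 22.121 − T = 11 a. For the hanging bucket (upward positive): T − 3.9 × 9.81 = 3.9 a.
Adding the two equations eliminates T: 9.848 = 14.9 a, so a = 0.6609 m/s².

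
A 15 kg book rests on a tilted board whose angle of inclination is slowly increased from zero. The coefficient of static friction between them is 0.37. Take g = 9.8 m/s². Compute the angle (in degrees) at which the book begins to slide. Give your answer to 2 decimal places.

At the threshold of sliding, static friction is at its maximum μ_s N and exactly balances the weight component along the incline: mg sin θ = μ_s mg cos θ.
Hence tan θ = μ_s = 0.37, so θ = arctan(0.37) = 20.3045°.

20.30°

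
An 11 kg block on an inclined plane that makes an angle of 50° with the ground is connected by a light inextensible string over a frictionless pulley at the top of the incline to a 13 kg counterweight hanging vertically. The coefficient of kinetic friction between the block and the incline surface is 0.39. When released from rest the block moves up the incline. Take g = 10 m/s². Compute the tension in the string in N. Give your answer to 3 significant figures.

120 N

For the block on the incline: the weight component along the slope is m₁g sin 50° = 11 × 10 × 0.7660 = 84.260 N and the normal force is N = m₁g cos 50° = 70.707 N.
Kinetic friction opposes the block's motion up the incline: f = μN = 0.39 × 70.707 = 27.576 N acting down the slope.
Newton's second law for the block (up-slope positive): T − 84.260 − 27.576 = 11 a. For the hanging counterweight (downward positive): 13 × 10 − T = 13 a.
Adding the two equations eliminates T: 18.164 = 24 a, so a = 0.7568 m/s².
Then from the hanging counterweight's equation, T = 13 × (10 − 0.7568) = 120.162 N.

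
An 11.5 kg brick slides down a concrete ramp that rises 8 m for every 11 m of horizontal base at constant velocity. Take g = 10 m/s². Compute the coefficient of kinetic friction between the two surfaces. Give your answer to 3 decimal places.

At constant velocity the net force along the incline is zero: mg sin 36.03° = μ mg cos 36.03°.
So μ = tan 36.03° = 0.5882 / 0.8087 = 0.7273.

0.727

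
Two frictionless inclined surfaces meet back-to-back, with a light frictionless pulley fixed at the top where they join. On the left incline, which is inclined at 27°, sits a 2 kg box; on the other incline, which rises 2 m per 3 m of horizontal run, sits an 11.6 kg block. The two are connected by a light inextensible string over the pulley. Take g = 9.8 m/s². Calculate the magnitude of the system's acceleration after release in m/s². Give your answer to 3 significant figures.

3.98 m/s²

Resolve each weight along its own incline: the 2 kg mass has component 2 × 9.8 × sin 27° = 8.898 N down its slope, and the 11.6 kg mass has 11.6 × 9.8 × sin 33.69° = 63.058 N down its slope.
The 11.6 kg side's 63.058 N exceeds the other side's 8.898 N, so that mass slides down and the 2 kg mass slides up. Taking that direction as positive, Newton's second law for the whole system gives 63.058 − 8.898 = (2 + 11.6) a, so a = 54.160 / 13.6 = 3.9824 m/s².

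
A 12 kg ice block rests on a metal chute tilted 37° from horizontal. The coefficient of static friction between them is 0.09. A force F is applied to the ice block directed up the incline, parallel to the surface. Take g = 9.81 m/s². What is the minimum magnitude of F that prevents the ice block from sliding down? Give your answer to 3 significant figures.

The normal force is N = mg cos 37° = 94.015 N. With F at its minimum the ice block is on the verge of sliding down, so static friction is at its maximum μ_s N = 0.09 × 94.015 = 8.461 N and acts up the slope.
Equilibrium along the incline: F + μ_s N = mg sin 37°, so F = 70.846 − 8.461 = 62.385 N.

62.4 N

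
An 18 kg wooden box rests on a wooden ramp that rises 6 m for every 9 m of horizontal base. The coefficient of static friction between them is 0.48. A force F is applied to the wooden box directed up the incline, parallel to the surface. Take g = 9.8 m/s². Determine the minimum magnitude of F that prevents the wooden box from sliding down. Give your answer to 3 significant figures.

The normal force is N = mg cos 33.69° = 146.774 N. With F at its minimum the wooden box is on the verge of sliding down, so static friction is at its maximum μ_s N = 0.48 × 146.774 = 70.452 N and acts up the slope.
Equilibrium along the incline: F + μ_s N = mg sin 33.69°, so F = 97.849 − 70.452 = 27.397 N.

27.4 N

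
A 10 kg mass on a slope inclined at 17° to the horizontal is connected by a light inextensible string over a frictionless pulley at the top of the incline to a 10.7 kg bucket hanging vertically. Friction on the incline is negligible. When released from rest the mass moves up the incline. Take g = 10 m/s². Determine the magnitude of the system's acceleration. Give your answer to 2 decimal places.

For the mass on the incline: the weight component along the slope is m₁g sin 17° = 10 × 10 × 0.2924 = 29.240 N and the normal force is N = m₁g cos 17° = 95.630 N.
Newton's second law for the mass (up-slope positive): T − 29.240 = 10 a. For the hanging bucket (downward positive): 10.7 × 10 − T = 10.7 a.
Adding the two equations eliminates T: 77.760 = 20.7 a, so a = 3.7565 m/s².

3.76 m/s²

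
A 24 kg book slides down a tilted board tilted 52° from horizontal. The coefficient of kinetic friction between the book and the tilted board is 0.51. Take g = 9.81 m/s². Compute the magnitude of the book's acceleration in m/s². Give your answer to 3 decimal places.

4.650 m/s²

Resolving the weight along the incline: the component pulling the book down the slope is mg sin 52° = 24 × 9.81 × 0.7880 = 185.527 N, and the normal force is N = mg cos 52° = 24 × 9.81 × 0.6157 = 144.960 N.
Kinetic friction acts up the slope with magnitude f = μN = 0.51 × 144.960 = 73.930 N.
Net force along the incline is 185.527 − 73.930 = 111.597 N, so a = 111.597 / 24 = 4.6499 m/s².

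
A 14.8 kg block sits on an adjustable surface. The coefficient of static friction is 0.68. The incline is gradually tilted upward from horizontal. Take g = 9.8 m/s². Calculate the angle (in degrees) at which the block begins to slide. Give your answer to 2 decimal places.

At the threshold of sliding, static friction is at its maximum μ_s N and exactly balances the weight component along the incline: mg sin θ = μ_s mg cos θ.
Hence tan θ = μ_s = 0.68, so θ = arctan(0.68) = 34.2157°.

34.22°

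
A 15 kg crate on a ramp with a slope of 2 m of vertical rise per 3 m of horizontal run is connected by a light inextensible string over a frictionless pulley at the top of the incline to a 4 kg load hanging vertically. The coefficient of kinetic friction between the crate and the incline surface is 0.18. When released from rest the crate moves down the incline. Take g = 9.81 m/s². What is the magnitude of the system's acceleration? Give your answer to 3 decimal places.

For the crate on the incline: the weight component along the slope is m₁g sin 33.69° = 15 × 9.81 × 0.5547 = 81.624 N and the normal force is N = m₁g cos 33.69° = 122.436 N.
Kinetic friction opposes the crate's motion down the incline: f = μN = 0.18 × 122.436 = 22.038 N acting up the slope.
Newton's second law for the crate (down-slope positive): 81.624 − 22.038 − T = 15 a. For the hanging load (upward positive): T − 4 × 9.81 = 4 a.
Adding the two equations eliminates T: 20.346 = 19 a, so a = 1.0708 m/s².

1.071 m/s²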